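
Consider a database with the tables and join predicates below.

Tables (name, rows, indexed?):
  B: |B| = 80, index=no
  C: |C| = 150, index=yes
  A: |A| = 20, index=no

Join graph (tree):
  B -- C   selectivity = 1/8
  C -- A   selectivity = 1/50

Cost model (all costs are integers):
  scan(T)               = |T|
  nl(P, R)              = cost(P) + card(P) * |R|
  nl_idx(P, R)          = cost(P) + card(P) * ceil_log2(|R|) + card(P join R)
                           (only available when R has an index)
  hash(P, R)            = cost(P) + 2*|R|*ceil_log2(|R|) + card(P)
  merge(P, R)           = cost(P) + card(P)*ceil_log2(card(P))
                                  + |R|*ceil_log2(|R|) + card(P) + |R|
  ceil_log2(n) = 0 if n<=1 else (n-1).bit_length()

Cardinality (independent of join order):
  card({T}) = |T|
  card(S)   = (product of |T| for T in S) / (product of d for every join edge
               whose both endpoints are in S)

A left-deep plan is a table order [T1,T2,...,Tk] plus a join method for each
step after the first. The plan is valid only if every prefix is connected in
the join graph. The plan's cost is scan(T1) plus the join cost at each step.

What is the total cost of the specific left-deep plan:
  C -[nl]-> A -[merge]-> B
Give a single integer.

4210

step 1: scan C: cost=150, card=150
step 2: join A via nl
    card(P join A) = 150*20/(50) = 60
    cost = 150 + 150*20 = 3150
step 3: join B via merge
    card(P join B) = 60*80/(8) = 600
    cost = 3150 + 60*6 + 80*7 + 60 + 80 = 4210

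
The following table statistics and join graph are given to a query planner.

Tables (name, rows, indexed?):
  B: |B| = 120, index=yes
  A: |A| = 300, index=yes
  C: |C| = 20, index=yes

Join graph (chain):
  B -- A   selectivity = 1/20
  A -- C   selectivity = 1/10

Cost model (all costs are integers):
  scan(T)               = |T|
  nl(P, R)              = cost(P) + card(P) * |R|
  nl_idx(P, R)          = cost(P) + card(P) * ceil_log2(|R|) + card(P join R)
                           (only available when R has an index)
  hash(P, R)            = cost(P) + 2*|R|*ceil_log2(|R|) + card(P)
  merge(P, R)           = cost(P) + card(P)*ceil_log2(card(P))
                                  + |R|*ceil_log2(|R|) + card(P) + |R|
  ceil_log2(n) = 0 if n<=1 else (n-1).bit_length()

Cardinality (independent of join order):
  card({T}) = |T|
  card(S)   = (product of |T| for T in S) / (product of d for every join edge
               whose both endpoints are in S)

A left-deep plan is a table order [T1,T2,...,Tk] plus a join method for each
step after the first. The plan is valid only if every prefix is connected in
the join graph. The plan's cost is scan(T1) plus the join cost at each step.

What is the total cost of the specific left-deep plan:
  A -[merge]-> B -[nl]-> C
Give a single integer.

step 1: scan A: cost=300, card=300
step 2: join B via merge
    card(P join B) = 300*120/(20) = 1800
    cost = 300 + 300*9 + 120*7 + 300 + 120 = 4260
step 3: join C via nl
    card(P join C) = 1800*20/(10) = 3600
    cost = 4260 + 1800*20 = 40260

40260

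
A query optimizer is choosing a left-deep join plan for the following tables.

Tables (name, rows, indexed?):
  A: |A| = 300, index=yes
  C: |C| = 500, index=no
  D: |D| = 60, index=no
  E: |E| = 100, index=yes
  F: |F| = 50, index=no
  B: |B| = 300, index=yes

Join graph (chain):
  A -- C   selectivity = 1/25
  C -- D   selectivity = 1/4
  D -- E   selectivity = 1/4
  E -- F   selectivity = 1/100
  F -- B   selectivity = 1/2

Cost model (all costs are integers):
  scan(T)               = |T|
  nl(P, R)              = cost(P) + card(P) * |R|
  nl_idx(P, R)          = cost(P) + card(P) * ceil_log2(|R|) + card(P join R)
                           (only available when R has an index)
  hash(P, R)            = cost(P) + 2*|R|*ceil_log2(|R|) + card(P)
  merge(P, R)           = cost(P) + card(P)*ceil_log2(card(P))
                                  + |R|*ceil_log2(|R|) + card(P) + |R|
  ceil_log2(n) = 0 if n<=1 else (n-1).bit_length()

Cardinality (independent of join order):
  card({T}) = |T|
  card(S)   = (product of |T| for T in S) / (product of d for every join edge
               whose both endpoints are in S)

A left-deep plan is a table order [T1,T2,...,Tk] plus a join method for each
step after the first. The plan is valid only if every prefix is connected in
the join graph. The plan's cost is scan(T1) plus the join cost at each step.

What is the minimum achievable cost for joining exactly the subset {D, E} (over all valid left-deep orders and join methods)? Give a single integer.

Selinger DP over subsets of {D,E}:
  {D}: scan cost=60, card=60
  {E}: scan cost=100, card=100
  {DE}: card=1500; try (D,hash)→920, (E,merge)→1280, (D,merge)→1320, (E,hash)→1520, (E,nl_idx)→1980, (E,nl)→6060 …(+1); best=920 via (D,hash)

920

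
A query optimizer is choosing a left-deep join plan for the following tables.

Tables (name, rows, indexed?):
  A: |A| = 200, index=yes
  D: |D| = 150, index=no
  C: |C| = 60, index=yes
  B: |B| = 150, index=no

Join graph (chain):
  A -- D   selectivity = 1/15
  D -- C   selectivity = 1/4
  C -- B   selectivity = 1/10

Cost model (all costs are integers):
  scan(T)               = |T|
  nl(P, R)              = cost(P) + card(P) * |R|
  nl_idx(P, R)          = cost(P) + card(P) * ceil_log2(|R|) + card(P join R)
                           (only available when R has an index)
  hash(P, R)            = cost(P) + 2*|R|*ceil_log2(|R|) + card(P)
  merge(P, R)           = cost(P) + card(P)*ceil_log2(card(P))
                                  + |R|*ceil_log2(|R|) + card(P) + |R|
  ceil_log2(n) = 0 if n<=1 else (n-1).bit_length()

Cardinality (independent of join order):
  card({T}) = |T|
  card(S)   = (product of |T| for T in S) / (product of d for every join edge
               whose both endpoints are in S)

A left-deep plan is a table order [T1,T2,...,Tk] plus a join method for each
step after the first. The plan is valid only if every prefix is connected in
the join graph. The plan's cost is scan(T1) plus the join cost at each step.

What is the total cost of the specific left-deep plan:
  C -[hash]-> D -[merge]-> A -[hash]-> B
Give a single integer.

step 1: scan C: cost=60, card=60
step 2: join D via hash
    card(P join D) = 60*150/(4) = 2250
    cost = 60 + 2*150*8 + 60 = 2520
step 3: join A via merge
    card(P join A) = 2250*200/(15) = 30000
    cost = 2520 + 2250*12 + 200*8 + 2250 + 200 = 33570
step 4: join B via hash
    card(P join B) = 30000*150/(10) = 450000
    cost = 33570 + 2*150*8 + 30000 = 65970

65970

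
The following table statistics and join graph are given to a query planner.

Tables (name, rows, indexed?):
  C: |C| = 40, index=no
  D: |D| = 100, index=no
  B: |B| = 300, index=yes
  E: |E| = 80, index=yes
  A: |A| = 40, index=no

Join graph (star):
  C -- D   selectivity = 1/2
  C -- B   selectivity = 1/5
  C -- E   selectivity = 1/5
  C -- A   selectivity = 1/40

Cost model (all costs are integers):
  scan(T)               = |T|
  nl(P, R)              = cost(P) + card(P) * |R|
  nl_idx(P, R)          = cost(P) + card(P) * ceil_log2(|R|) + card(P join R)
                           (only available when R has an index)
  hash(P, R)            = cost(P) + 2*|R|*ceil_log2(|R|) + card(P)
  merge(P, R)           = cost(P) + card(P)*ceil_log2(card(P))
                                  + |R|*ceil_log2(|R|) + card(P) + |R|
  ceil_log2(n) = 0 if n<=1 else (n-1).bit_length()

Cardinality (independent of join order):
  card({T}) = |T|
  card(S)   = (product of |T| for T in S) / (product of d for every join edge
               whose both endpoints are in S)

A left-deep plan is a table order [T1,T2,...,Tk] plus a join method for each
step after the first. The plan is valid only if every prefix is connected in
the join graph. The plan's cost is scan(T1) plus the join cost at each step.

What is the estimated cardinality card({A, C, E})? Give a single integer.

640

Tables in S: A(40), C(40), E(80)
Edges inside S: C-E(d=5), C-A(d=40)
numerator = 40 * 40 * 80 = 128000
denominator = 5 * 40 = 200
card(S) = 128000 / 200 = 640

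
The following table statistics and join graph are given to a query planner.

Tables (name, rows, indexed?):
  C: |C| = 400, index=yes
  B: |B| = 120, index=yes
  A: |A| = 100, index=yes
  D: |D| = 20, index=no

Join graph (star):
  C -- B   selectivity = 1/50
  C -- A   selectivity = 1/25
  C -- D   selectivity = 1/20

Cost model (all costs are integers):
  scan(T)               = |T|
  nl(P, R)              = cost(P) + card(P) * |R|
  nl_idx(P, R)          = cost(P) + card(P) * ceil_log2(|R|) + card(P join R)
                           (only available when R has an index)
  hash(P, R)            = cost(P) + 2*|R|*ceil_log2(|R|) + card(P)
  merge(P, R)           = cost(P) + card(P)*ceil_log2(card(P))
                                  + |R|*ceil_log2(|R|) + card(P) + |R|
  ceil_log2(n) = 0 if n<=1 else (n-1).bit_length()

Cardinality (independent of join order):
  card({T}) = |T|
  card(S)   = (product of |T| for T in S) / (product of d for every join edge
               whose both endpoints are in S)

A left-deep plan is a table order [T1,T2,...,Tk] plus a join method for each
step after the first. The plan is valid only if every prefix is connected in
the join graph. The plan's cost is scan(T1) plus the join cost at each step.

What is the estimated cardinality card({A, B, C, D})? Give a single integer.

Tables in S: A(100), B(120), C(400), D(20)
Edges inside S: C-B(d=50), C-A(d=25), C-D(d=20)
numerator = 100 * 120 * 400 * 20 = 96000000
denominator = 50 * 25 * 20 = 25000
card(S) = 96000000 / 25000 = 3840

3840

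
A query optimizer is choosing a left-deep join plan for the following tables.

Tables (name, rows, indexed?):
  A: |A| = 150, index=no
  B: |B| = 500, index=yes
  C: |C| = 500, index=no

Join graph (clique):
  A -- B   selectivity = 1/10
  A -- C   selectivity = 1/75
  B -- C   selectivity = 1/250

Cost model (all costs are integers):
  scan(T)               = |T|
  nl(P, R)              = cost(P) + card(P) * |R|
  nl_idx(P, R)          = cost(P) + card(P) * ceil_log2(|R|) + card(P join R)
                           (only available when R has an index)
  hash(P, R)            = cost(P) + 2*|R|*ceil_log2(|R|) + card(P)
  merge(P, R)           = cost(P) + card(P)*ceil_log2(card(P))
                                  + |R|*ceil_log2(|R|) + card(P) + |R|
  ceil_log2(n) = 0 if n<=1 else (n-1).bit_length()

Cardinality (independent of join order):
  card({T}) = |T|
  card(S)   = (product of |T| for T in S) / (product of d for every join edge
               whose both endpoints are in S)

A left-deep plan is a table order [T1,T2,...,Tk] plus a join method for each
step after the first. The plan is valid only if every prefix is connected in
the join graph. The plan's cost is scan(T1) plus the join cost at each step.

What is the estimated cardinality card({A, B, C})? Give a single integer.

Tables in S: A(150), B(500), C(500)
Edges inside S: A-B(d=10), A-C(d=75), B-C(d=250)
numerator = 150 * 500 * 500 = 37500000
denominator = 10 * 75 * 250 = 187500
card(S) = 37500000 / 187500 = 200

200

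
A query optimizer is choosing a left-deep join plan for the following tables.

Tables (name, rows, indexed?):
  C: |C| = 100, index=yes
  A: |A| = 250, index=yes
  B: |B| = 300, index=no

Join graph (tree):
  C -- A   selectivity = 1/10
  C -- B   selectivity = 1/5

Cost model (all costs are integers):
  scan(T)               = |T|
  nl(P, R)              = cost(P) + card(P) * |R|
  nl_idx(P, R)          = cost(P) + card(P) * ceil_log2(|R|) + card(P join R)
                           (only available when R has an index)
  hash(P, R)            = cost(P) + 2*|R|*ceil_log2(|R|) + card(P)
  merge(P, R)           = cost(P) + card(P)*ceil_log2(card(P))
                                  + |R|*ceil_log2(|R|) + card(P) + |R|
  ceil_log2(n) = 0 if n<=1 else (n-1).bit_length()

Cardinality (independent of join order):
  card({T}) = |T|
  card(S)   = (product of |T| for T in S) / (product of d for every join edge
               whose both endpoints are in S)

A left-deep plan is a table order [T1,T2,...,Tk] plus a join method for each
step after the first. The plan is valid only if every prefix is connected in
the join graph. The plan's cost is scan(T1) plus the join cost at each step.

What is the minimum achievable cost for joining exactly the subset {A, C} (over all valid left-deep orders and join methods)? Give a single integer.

Selinger DP over subsets of {A,C}:
  {C}: scan cost=100, card=100
  {A}: scan cost=250, card=250
  {AC}: card=2500; try (C,hash)→1900, (A,merge)→3150, (C,merge)→3300, (A,nl_idx)→3400, (A,hash)→4200, (C,nl_idx)→4500 …(+2); best=1900 via (C,hash)

1900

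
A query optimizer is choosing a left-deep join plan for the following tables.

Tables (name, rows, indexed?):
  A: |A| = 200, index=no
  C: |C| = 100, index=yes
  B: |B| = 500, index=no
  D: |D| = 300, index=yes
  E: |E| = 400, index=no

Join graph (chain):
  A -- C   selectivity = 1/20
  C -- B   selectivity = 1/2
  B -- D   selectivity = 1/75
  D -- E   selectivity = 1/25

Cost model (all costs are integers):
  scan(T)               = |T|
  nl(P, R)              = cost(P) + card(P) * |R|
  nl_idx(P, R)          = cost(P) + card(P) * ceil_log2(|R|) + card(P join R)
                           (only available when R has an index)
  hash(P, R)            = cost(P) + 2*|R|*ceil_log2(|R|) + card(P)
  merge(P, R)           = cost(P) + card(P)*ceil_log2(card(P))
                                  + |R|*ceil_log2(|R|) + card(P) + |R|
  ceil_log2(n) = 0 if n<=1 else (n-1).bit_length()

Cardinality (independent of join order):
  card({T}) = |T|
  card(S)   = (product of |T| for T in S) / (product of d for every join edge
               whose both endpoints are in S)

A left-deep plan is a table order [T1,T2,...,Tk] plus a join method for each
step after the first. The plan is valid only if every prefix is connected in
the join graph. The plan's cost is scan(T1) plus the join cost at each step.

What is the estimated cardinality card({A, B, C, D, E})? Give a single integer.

Tables in S: A(200), B(500), C(100), D(300), E(400)
Edges inside S: A-C(d=20), C-B(d=2), B-D(d=75), D-E(d=25)
numerator = 200 * 500 * 100 * 300 * 400 = 1200000000000
denominator = 20 * 2 * 75 * 25 = 75000
card(S) = 1200000000000 / 75000 = 16000000

16000000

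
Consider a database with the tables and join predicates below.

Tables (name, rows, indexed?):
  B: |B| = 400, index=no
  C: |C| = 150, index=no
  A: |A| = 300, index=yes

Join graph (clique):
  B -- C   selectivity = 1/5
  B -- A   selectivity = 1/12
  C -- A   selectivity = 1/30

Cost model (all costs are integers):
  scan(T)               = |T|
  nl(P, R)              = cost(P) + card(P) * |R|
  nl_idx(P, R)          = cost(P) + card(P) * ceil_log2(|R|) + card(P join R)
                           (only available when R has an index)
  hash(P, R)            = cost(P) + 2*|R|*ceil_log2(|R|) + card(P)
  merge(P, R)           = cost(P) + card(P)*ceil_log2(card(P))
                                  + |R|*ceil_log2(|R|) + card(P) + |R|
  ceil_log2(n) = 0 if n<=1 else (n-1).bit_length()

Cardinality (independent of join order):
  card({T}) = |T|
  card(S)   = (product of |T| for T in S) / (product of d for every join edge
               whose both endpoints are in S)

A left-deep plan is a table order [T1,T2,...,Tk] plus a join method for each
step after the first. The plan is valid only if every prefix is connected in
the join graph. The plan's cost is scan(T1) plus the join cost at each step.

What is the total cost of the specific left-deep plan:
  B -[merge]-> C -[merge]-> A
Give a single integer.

188750

step 1: scan B: cost=400, card=400
step 2: join C via merge
    card(P join C) = 400*150/(5) = 12000
    cost = 400 + 400*9 + 150*8 + 400 + 150 = 5750
step 3: join A via merge
    card(P join A) = 12000*300/(12*30) = 10000
    cost = 5750 + 12000*14 + 300*9 + 12000 + 300 = 188750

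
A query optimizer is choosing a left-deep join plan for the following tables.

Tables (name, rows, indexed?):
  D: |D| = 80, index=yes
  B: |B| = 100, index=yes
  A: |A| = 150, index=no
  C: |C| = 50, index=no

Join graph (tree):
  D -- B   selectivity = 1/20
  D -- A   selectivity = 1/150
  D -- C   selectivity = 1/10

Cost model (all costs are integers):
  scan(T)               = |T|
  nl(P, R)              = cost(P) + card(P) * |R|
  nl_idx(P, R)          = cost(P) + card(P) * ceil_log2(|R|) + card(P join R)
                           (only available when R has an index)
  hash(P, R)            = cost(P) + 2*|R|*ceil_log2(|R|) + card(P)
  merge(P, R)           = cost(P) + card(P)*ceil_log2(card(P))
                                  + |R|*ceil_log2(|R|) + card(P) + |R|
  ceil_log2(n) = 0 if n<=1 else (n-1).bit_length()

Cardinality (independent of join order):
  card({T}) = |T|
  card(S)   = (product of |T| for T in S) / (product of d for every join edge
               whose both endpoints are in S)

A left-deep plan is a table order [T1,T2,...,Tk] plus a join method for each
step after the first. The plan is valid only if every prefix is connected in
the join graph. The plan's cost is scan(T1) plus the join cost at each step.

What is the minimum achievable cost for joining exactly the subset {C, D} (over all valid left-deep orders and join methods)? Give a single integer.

760

Selinger DP over subsets of {C,D}:
  {D}: scan cost=80, card=80
  {C}: scan cost=50, card=50
  {CD}: card=400; try (C,hash)→760, (D,nl_idx)→800, (D,merge)→1040, (C,merge)→1070, (D,hash)→1220, (D,nl)→4050 …(+1); best=760 via (C,hash)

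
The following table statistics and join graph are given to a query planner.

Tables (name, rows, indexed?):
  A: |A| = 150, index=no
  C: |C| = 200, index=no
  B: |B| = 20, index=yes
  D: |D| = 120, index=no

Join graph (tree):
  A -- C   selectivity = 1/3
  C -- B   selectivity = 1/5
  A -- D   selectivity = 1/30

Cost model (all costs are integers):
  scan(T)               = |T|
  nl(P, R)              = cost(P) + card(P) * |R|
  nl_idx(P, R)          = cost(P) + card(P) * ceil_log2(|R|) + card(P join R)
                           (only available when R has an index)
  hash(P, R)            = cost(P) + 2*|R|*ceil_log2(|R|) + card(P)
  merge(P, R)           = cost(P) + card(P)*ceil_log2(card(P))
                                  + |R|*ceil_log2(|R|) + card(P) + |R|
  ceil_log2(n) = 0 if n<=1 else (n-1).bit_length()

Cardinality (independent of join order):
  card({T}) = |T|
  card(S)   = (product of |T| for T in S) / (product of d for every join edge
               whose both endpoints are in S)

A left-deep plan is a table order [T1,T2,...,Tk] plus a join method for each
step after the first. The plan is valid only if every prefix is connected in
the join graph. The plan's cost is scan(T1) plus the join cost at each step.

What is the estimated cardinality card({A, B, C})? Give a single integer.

Tables in S: A(150), B(20), C(200)
Edges inside S: A-C(d=3), C-B(d=5)
numerator = 150 * 20 * 200 = 600000
denominator = 3 * 5 = 15
card(S) = 600000 / 15 = 40000

40000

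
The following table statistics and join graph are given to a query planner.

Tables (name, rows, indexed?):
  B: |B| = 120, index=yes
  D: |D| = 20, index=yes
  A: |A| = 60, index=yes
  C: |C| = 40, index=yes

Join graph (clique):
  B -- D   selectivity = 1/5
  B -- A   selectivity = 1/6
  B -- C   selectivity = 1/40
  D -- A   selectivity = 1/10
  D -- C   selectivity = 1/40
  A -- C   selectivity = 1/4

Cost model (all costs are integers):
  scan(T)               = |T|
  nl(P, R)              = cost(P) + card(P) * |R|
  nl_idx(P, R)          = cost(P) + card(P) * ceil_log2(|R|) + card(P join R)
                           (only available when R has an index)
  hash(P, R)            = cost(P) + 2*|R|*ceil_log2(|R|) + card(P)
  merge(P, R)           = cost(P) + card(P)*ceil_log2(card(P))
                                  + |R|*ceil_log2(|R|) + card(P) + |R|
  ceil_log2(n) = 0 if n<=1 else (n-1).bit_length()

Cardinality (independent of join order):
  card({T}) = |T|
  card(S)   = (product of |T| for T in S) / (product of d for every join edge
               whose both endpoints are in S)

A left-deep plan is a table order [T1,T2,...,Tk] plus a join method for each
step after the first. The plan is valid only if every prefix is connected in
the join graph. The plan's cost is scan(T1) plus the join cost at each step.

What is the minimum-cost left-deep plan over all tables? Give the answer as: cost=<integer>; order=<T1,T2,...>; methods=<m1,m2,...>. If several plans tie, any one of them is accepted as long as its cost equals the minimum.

cost=387; order=D,C,B,A; methods=nl_idx,nl_idx,nl_idx

Selinger DP (subsets sized 1..n):
  {B}: scan cost=120, card=120
  {D}: scan cost=20, card=20
  {A}: scan cost=60, card=60
  {C}: scan cost=40, card=40
  {BD}: card=480; try (D,hash)→440, (B,nl_idx)→640, (B,merge)→1100, (D,merge)→1200, (D,nl_idx)→1200, (B,hash)→1720 …(+2); best=440 via (D,hash)
  {AB}: card=1200; try (A,hash)→960, (B,merge)→1440, (A,merge)→1500, (B,nl_idx)→1680, (B,hash)→1800, (A,nl_idx)→2040 …(+2); best=960 via (A,hash)
  {BC}: card=120; try (B,nl_idx)→440, (C,hash)→720, (C,nl_idx)→960, (B,merge)→1280, (C,merge)→1360, (B,hash)→1760 …(+2); best=440 via (B,nl_idx)
  {AD}: card=120; try (A,nl_idx)→260, (D,hash)→320, (D,nl_idx)→480, (A,merge)→560, (D,merge)→600, (A,hash)→760 …(+2); best=260 via (A,nl_idx)
  {CD}: card=20; try (C,nl_idx)→160, (D,nl_idx)→260, (D,hash)→280, (C,merge)→420, (D,merge)→440, (C,hash)→520 …(+2); best=160 via (C,nl_idx)
  {AC}: card=600; try (C,hash)→600, (A,merge)→740, (C,merge)→760, (A,hash)→800, (A,nl_idx)→880, (C,nl_idx)→1020 …(+2); best=600 via (C,hash)
  {ABD}: card=480; try (B,nl_idx)→1580, (A,hash)→1640, (B,hash)→2060, (B,merge)→2180, (D,hash)→2360, (A,nl_idx)→3800 …(+6); best=1580 via (B,nl_idx)
  {BCD}: card=12; try (B,nl_idx)→312, (D,hash)→760, (D,nl_idx)→1052, (B,merge)→1240, (C,hash)→1400, (D,merge)→1520 …(+6); best=312 via (B,nl_idx)
  {ABC}: card=300; try (A,hash)→1280, (A,nl_idx)→1460, (A,merge)→1820, (C,hash)→2640, (B,hash)→2880, (B,nl_idx)→5100 …(+6); best=1280 via (A,hash)
  {ACD}: card=30; try (A,nl_idx)→310, (A,merge)→700, (C,hash)→860, (A,hash)→900, (C,nl_idx)→1010, (A,nl)→1360 …(+6); best=310 via (A,nl_idx)
  {ABCD}: card=3; try (A,nl_idx)→387, (B,nl_idx)→523, (A,merge)→792, (A,nl)→1032, (A,hash)→1044, (B,merge)→1450 …(+10); best=387 via (A,nl_idx)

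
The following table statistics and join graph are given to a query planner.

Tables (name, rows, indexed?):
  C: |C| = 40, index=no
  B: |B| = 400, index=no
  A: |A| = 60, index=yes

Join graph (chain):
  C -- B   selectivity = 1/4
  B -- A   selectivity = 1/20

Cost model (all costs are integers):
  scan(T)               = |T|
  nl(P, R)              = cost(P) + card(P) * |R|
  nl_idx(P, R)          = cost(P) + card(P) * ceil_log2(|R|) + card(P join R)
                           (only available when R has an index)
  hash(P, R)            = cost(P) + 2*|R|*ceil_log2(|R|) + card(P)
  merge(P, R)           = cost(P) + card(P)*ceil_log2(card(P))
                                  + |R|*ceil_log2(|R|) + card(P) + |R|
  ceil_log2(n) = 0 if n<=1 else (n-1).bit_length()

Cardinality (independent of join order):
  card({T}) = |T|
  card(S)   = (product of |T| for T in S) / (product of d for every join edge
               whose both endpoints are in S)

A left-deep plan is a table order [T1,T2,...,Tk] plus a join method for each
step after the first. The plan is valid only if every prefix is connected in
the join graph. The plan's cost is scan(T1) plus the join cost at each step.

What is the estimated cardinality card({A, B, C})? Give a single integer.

Tables in S: A(60), B(400), C(40)
Edges inside S: C-B(d=4), B-A(d=20)
numerator = 60 * 400 * 40 = 960000
denominator = 4 * 20 = 80
card(S) = 960000 / 80 = 12000

12000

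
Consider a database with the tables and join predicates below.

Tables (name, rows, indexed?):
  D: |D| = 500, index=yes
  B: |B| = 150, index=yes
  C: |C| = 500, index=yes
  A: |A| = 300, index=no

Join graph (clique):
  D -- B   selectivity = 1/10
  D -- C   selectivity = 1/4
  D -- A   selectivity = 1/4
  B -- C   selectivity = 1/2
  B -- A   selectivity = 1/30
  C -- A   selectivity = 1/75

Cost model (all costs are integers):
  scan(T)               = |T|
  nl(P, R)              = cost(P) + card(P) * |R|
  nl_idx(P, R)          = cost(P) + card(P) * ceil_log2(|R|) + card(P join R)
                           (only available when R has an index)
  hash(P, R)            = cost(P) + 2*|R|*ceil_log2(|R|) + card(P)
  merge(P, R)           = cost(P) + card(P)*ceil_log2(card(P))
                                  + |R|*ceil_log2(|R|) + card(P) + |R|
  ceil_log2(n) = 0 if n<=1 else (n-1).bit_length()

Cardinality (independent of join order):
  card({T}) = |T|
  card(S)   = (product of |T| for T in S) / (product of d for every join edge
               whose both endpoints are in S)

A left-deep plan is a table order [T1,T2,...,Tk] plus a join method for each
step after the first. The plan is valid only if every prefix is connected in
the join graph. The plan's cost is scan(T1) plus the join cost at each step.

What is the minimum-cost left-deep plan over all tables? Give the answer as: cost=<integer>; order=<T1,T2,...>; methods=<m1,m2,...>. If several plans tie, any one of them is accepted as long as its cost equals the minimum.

Selinger DP (subsets sized 1..n):
  {D}: scan cost=500, card=500
  {B}: scan cost=150, card=150
  {C}: scan cost=500, card=500
  {A}: scan cost=300, card=300
  {BD}: card=7500; try (B,hash)→3400, (D,merge)→6500, (B,merge)→6850, (D,nl_idx)→9000, (D,hash)→9300, (B,nl_idx)→12000 …(+2); best=3400 via (B,hash)
  {CD}: card=62500; try (D,hash)→10000, (C,hash)→10000, (D,merge)→10500, (C,merge)→10500, (D,nl_idx)→67500, (C,nl_idx)→67500 …(+2); best=10000 via (D,hash)
  {AD}: card=37500; try (A,hash)→6400, (D,merge)→8300, (A,merge)→8500, (D,hash)→9600, (D,nl_idx)→40500, (D,nl)→150300 …(+1); best=6400 via (A,hash)
  {BC}: card=37500; try (B,hash)→3400, (C,merge)→6500, (B,merge)→6850, (C,hash)→9300, (C,nl_idx)→39000, (B,nl_idx)→42000 …(+2); best=3400 via (B,hash)
  {AB}: card=1500; try (B,hash)→3000, (B,nl_idx)→4200, (A,merge)→4500, (B,merge)→4650, (A,hash)→5700, (A,nl)→45150 …(+1); best=3000 via (B,hash)
  {AC}: card=2000; try (C,nl_idx)→5000, (A,hash)→6400, (C,merge)→8300, (A,merge)→8500, (C,hash)→9600, (C,nl)→150300 …(+1); best=5000 via (C,nl_idx)
  {BCD}: card=468750; try (C,hash)→19900, (D,hash)→49900, (B,hash)→74900, (C,merge)→113400, (C,nl_idx)→539650, (D,merge)→645900 …(+6); best=19900 via (C,hash)
  {ABD}: card=18750; try (D,hash)→13500, (A,hash)→16300, (D,merge)→26000, (D,nl_idx)→35250, (B,hash)→46300, (A,merge)→111400 …(+5); best=13500 via (D,hash)
  {ACD}: card=62500; try (D,hash)→16000, (D,merge)→34000, (C,hash)→52900, (A,hash)→77900, (D,nl_idx)→85500, (C,nl_idx)→406400 …(+5); best=16000 via (D,hash)
  {ABC}: card=5000; try (B,hash)→9400, (C,hash)→13500, (C,nl_idx)→21500, (C,merge)→26000, (B,nl_idx)→26000, (B,merge)→30350 …(+5); best=9400 via (B,hash)
  {ABCD}: card=15625; try (D,hash)→23400, (C,hash)→41250, (D,nl_idx)→70025, (B,hash)→80900, (D,merge)→84400, (C,nl_idx)→197875 …(+9); best=23400 via (D,hash)

cost=23400; order=A,C,B,D; methods=nl_idx,hash,hash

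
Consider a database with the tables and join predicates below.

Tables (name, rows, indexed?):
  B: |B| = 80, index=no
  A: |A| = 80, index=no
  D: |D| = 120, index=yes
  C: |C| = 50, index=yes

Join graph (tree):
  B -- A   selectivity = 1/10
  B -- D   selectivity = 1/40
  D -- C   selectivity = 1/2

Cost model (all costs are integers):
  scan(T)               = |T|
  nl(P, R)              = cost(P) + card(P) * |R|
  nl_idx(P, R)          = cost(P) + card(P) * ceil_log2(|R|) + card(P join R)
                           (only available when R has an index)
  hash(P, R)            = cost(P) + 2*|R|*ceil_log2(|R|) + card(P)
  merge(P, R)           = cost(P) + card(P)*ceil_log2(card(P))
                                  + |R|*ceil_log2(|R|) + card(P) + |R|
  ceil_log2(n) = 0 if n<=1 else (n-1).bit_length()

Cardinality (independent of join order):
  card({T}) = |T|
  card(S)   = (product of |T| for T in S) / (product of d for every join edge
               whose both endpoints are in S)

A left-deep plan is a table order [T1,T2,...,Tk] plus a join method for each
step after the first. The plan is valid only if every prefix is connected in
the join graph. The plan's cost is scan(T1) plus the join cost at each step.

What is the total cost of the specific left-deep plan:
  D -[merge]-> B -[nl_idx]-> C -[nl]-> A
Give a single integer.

step 1: scan D: cost=120, card=120
step 2: join B via merge
    card(P join B) = 120*80/(40) = 240
    cost = 120 + 120*7 + 80*7 + 120 + 80 = 1720
step 3: join C via nl_idx
    card(P join C) = 240*50/(2) = 6000
    cost = 1720 + 240*6 + 6000 = 9160
step 4: join A via nl
    card(P join A) = 6000*80/(10) = 48000
    cost = 9160 + 6000*80 = 489160

489160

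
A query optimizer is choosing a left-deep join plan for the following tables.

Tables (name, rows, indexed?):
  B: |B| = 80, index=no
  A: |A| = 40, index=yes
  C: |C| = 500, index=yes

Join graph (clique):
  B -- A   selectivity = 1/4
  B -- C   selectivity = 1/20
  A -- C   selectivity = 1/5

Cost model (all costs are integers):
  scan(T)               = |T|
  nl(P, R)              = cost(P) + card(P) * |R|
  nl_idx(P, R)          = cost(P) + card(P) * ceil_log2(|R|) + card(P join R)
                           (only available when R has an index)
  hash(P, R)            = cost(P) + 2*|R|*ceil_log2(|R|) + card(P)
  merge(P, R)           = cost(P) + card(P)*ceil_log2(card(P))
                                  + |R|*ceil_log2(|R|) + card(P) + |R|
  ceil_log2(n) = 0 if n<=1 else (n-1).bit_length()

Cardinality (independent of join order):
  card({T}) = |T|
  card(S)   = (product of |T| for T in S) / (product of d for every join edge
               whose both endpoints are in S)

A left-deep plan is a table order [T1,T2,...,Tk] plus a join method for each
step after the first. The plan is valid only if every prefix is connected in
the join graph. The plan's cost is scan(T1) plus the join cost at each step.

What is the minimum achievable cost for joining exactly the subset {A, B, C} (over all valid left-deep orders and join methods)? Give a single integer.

Selinger DP over subsets of {A,B,C}:
  {B}: scan cost=80, card=80
  {A}: scan cost=40, card=40
  {C}: scan cost=500, card=500
  {AB}: card=800; try (A,hash)→640, (B,merge)→960, (A,merge)→1000, (B,hash)→1200, (A,nl_idx)→1360, (B,nl)→3240 …(+1); best=640 via (A,hash)
  {BC}: card=2000; try (B,hash)→2120, (C,nl_idx)→2800, (C,merge)→5720, (B,merge)→6140, (C,hash)→9160, (C,nl)→40080 …(+1); best=2120 via (B,hash)
  {AC}: card=4000; try (A,hash)→1480, (C,nl_idx)→4400, (C,merge)→5320, (A,merge)→5780, (A,nl_idx)→7500, (C,hash)→9080 …(+2); best=1480 via (A,hash)
  {ABC}: card=4000; try (A,hash)→4600, (B,hash)→6600, (C,hash)→10440, (C,nl_idx)→11840, (C,merge)→14440, (A,nl_idx)→18120 …(+5); best=4600 via (A,hash)

4600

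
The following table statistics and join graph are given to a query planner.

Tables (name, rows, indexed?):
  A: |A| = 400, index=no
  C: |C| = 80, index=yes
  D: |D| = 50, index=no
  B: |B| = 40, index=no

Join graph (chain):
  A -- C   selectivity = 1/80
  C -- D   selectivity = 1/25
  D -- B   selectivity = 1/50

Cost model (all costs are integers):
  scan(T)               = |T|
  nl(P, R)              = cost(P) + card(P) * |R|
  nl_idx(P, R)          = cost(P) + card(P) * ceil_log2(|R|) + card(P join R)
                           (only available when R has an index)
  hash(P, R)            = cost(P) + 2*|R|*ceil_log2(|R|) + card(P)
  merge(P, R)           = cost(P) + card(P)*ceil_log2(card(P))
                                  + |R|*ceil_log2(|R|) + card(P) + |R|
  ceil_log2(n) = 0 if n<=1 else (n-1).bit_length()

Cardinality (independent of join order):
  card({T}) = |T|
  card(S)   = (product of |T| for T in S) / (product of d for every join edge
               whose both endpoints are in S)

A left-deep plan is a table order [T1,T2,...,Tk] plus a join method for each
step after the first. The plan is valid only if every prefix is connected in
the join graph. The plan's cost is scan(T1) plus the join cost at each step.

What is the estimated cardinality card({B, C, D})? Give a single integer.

128

Tables in S: B(40), C(80), D(50)
Edges inside S: C-D(d=25), D-B(d=50)
numerator = 40 * 80 * 50 = 160000
denominator = 25 * 50 = 1250
card(S) = 160000 / 1250 = 128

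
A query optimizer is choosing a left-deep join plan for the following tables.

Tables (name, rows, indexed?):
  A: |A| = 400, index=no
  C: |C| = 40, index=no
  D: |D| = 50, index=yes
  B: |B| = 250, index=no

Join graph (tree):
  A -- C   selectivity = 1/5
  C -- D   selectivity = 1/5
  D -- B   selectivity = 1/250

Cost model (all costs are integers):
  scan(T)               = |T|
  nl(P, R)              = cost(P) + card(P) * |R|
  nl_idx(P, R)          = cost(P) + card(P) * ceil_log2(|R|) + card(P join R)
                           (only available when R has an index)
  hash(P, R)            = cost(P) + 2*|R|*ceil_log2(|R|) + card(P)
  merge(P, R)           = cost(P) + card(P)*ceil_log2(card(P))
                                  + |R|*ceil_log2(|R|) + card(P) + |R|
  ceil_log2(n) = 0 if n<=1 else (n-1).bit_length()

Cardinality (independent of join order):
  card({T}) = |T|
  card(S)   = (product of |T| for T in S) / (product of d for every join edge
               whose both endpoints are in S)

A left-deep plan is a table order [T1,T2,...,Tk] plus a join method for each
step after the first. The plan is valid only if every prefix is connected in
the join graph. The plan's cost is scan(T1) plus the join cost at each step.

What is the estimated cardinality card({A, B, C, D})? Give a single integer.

Tables in S: A(400), B(250), C(40), D(50)
Edges inside S: A-C(d=5), C-D(d=5), D-B(d=250)
numerator = 400 * 250 * 40 * 50 = 200000000
denominator = 5 * 5 * 250 = 6250
card(S) = 200000000 / 6250 = 32000

32000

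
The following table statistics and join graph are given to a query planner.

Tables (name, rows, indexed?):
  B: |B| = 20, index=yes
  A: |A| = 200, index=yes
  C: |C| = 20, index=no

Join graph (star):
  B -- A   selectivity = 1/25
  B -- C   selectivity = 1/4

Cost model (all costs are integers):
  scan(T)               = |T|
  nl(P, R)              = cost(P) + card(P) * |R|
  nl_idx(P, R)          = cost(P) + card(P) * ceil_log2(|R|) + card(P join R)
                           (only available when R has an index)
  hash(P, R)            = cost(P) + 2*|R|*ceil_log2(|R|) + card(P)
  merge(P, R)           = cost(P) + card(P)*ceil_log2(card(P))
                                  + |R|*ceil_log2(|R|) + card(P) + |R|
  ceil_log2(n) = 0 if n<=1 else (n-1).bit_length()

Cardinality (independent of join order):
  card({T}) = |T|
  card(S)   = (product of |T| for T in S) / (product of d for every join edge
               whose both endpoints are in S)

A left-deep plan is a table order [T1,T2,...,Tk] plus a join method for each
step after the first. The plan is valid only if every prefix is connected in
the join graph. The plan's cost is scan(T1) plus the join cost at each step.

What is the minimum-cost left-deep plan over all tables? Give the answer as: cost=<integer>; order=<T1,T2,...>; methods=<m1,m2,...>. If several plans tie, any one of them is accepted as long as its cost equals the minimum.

cost=700; order=B,A,C; methods=nl_idx,hash

Selinger DP (subsets sized 1..n):
  {B}: scan cost=20, card=20
  {A}: scan cost=200, card=200
  {C}: scan cost=20, card=20
  {AB}: card=160; try (A,nl_idx)→340, (B,hash)→600, (B,nl_idx)→1360, (A,merge)→1940, (B,merge)→2120, (A,hash)→3240 …(+2); best=340 via (A,nl_idx)
  {BC}: card=100; try (B,nl_idx)→220, (C,hash)→240, (B,hash)→240, (C,merge)→260, (B,merge)→260, (C,nl)→420 …(+1); best=220 via (B,nl_idx)
  {ABC}: card=800; try (C,hash)→700, (A,nl_idx)→1820, (C,merge)→1900, (A,merge)→2820, (A,hash)→3520, (C,nl)→3540 …(+1); best=700 via (C,hash)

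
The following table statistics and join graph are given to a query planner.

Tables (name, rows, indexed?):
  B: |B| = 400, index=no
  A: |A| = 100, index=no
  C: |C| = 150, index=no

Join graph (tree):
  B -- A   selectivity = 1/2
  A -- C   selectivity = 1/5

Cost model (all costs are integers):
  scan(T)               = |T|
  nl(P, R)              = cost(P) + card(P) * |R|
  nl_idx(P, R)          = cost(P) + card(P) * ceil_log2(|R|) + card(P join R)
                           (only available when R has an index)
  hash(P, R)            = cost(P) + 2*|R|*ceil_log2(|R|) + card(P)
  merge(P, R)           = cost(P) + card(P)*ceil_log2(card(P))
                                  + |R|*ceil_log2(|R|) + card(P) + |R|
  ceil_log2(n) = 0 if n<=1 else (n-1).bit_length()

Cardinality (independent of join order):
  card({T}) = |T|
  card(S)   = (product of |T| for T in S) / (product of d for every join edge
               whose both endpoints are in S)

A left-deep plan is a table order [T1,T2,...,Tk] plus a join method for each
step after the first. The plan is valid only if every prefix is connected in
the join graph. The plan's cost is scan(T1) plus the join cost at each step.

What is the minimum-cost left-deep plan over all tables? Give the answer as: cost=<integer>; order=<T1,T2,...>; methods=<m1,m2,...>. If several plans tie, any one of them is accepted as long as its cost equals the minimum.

cost=11900; order=C,A,B; methods=hash,hash

Selinger DP (subsets sized 1..n):
  {B}: scan cost=400, card=400
  {A}: scan cost=100, card=100
  {C}: scan cost=150, card=150
  {AB}: card=20000; try (A,hash)→2200, (B,merge)→4900, (A,merge)→5200, (B,hash)→7400, (B,nl)→40100, (A,nl)→40400; best=2200 via (A,hash)
  {AC}: card=3000; try (A,hash)→1700, (C,merge)→2250, (A,merge)→2300, (C,hash)→2600, (C,nl)→15100, (A,nl)→15150; best=1700 via (A,hash)
  {ABC}: card=600000; try (B,hash)→11900, (C,hash)→24600, (B,merge)→44700, (C,merge)→323550, (B,nl)→1201700, (C,nl)→3002200; best=11900 via (B,hash)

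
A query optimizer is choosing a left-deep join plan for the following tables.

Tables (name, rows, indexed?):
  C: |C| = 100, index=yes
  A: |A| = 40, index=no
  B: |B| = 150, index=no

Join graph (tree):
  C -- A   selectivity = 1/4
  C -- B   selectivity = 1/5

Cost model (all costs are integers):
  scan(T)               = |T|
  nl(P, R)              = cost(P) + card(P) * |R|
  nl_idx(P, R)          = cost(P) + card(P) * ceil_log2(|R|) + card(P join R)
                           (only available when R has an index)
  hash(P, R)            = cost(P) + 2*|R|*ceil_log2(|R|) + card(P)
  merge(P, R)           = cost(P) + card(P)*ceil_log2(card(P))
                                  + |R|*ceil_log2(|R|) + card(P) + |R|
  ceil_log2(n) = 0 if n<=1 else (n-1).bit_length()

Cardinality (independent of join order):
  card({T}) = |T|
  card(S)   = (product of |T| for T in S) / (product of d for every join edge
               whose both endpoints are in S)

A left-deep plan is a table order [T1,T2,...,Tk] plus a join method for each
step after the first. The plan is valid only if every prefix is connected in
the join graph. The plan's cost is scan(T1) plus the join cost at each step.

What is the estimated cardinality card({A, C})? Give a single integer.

Tables in S: A(40), C(100)
Edges inside S: C-A(d=4)
numerator = 40 * 100 = 4000
denominator = 4 = 4
card(S) = 4000 / 4 = 1000

1000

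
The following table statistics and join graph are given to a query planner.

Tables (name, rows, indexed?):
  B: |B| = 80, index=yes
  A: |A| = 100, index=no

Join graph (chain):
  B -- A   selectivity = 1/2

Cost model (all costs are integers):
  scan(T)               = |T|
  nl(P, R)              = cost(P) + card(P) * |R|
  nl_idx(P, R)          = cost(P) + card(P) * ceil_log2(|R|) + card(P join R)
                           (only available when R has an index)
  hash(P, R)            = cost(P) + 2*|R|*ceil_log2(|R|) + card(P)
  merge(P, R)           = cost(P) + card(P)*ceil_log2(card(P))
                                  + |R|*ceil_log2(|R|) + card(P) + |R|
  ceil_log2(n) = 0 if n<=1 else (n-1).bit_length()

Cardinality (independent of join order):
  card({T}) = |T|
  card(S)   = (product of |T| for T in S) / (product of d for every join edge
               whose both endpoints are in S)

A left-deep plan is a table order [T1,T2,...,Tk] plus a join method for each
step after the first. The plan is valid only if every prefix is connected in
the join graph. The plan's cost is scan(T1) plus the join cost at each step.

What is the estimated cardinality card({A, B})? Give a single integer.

4000

Tables in S: A(100), B(80)
Edges inside S: B-A(d=2)
numerator = 100 * 80 = 8000
denominator = 2 = 2
card(S) = 8000 / 2 = 4000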